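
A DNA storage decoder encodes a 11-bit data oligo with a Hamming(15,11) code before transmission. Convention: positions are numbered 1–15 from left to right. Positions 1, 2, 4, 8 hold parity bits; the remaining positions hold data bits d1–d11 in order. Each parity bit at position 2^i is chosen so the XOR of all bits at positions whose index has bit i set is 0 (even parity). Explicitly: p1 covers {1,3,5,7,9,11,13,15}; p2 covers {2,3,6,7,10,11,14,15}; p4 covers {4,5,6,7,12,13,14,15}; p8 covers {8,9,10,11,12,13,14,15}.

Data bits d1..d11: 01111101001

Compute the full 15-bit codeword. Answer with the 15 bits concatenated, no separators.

Place data at non-parity positions: p1 p2 0 p4 1 1 1 p8 1 1 0 1 0 0 1
p1 (pos 1,3,5,7,9,11,13,15): XOR of data positions = 0⊕1⊕1⊕1⊕0⊕0⊕1 = 0
p2 (pos 2,3,6,7,10,11,14,15): XOR of data positions = 0⊕1⊕1⊕1⊕0⊕0⊕1 = 0
p4 (pos 4,5,6,7,12,13,14,15): XOR of data positions = 1⊕1⊕1⊕1⊕0⊕0⊕1 = 1
p8 (pos 8,9,10,11,12,13,14,15): XOR of data positions = 1⊕1⊕0⊕1⊕0⊕0⊕1 = 0
Codeword: 000111101101001

000111101101001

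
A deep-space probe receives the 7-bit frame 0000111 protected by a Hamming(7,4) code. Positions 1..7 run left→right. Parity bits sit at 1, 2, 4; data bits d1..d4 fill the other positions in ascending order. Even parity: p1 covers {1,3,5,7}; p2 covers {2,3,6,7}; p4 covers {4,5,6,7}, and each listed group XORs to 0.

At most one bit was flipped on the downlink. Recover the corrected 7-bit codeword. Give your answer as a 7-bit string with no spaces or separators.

s1 (pos 1,3,5,7): 0⊕0⊕1⊕1 = 0
s2 (pos 2,3,6,7): 0⊕0⊕1⊕1 = 0
s4 (pos 4,5,6,7): 0⊕1⊕1⊕1 = 1
Syndrome s4…s1 = 100 → error at position 4.
Flip position 4: 0000111 → 0001111

0001111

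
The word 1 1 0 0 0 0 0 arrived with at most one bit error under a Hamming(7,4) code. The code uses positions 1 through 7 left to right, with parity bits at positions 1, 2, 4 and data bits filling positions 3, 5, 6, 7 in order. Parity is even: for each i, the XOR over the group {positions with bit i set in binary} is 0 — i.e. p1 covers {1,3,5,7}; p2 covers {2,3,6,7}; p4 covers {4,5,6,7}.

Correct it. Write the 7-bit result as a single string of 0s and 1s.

1110000

s1 (pos 1,3,5,7): 1⊕0⊕0⊕0 = 1
s2 (pos 2,3,6,7): 1⊕0⊕0⊕0 = 1
s4 (pos 4,5,6,7): 0⊕0⊕0⊕0 = 0
Syndrome s4…s1 = 011 → error at position 3.
Flip position 3: 1100000 → 1110000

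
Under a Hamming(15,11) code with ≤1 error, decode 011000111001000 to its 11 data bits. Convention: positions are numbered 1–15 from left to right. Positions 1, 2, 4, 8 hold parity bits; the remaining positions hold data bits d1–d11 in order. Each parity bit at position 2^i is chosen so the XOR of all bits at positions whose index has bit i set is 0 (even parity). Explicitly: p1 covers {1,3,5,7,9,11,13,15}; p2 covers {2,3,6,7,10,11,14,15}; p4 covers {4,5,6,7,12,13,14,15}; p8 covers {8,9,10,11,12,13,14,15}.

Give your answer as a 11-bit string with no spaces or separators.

s1 (pos 1,3,5,7,9,11,13,15): 0⊕1⊕0⊕1⊕1⊕0⊕0⊕0 = 1
s2 (pos 2,3,6,7,10,11,14,15): 1⊕1⊕0⊕1⊕0⊕0⊕0⊕0 = 1
s4 (pos 4,5,6,7,12,13,14,15): 0⊕0⊕0⊕1⊕1⊕0⊕0⊕0 = 0
s8 (pos 8,9,10,11,12,13,14,15): 1⊕1⊕0⊕0⊕1⊕0⊕0⊕0 = 1
Syndrome s8…s1 = 1011 → error at position 11.
Flip position 11: 011000111001000 → 011000111011000
Read data bits from positions 3,5,6,7,9,10,11,12,13,14,15: 10011011000

10011011000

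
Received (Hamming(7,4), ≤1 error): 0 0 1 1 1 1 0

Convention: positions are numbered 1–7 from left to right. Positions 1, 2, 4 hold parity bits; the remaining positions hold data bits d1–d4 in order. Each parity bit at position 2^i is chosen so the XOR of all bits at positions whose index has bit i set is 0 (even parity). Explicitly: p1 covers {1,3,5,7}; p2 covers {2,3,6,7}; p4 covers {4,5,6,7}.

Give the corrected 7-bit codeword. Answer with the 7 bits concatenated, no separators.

0010110

s1 (pos 1,3,5,7): 0⊕1⊕1⊕0 = 0
s2 (pos 2,3,6,7): 0⊕1⊕1⊕0 = 0
s4 (pos 4,5,6,7): 1⊕1⊕1⊕0 = 1
Syndrome s4…s1 = 100 → error at position 4.
Flip position 4: 0011110 → 0010110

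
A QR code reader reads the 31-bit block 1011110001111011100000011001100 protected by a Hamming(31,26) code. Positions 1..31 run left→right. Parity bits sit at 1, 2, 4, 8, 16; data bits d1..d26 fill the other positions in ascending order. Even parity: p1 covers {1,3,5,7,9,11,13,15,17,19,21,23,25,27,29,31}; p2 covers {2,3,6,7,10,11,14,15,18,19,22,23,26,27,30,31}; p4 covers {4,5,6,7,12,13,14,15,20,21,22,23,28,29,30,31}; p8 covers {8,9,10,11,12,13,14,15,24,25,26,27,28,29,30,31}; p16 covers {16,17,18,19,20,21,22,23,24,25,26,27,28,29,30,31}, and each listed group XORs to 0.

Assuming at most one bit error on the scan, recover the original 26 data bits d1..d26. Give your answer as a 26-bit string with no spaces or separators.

11100101101100000011001100

s1 (pos 1,3,5,7,9,11,13,15,17,19,21,23,25,27,29,31): 1⊕1⊕1⊕0⊕0⊕1⊕1⊕1⊕1⊕0⊕0⊕0⊕1⊕0⊕1⊕0 = 1
s2 (pos 2,3,6,7,10,11,14,15,18,19,22,23,26,27,30,31): 0⊕1⊕1⊕0⊕1⊕1⊕0⊕1⊕0⊕0⊕0⊕0⊕0⊕0⊕0⊕0 = 1
s4 (pos 4,5,6,7,12,13,14,15,20,21,22,23,28,29,30,31): 1⊕1⊕1⊕0⊕1⊕1⊕0⊕1⊕0⊕0⊕0⊕0⊕1⊕1⊕0⊕0 = 0
s8 (pos 8,9,10,11,12,13,14,15,24,25,26,27,28,29,30,31): 0⊕0⊕1⊕1⊕1⊕1⊕0⊕1⊕1⊕1⊕0⊕0⊕1⊕1⊕0⊕0 = 1
s16 (pos 16,17,18,19,20,21,22,23,24,25,26,27,28,29,30,31): 1⊕1⊕0⊕0⊕0⊕0⊕0⊕0⊕1⊕1⊕0⊕0⊕1⊕1⊕0⊕0 = 0
Syndrome s16…s1 = 01011 → error at position 11.
Flip position 11: 1011110001111011100000011001100 → 1011110001011011100000011001100
Read data bits from positions 3,5,6,7,9,10,11,12,13,14,15,17,18,19,20,21,22,23,24,25,26,27,28,29,30,31: 11100101101100000011001100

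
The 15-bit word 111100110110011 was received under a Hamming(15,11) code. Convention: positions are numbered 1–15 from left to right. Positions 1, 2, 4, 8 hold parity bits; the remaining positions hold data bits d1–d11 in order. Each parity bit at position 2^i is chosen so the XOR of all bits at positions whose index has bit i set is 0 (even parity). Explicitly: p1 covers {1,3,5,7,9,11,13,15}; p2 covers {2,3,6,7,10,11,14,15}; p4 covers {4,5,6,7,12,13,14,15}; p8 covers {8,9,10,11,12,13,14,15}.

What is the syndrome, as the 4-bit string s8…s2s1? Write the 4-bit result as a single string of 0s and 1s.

1011

s1 (pos 1,3,5,7,9,11,13,15): 1⊕1⊕0⊕1⊕0⊕1⊕0⊕1 = 1
s2 (pos 2,3,6,7,10,11,14,15): 1⊕1⊕0⊕1⊕1⊕1⊕1⊕1 = 1
s4 (pos 4,5,6,7,12,13,14,15): 1⊕0⊕0⊕1⊕0⊕0⊕1⊕1 = 0
s8 (pos 8,9,10,11,12,13,14,15): 1⊕0⊕1⊕1⊕0⊕0⊕1⊕1 = 1
Syndrome s8…s1 = 1011 → error at position 11.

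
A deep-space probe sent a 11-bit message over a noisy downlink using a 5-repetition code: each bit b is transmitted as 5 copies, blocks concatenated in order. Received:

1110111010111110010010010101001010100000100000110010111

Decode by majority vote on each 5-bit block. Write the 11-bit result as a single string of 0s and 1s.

11100010001

Block 1 (11101): 4 ones → 1
Block 2 (11010): 3 ones → 1
Block 3 (11111): 5 ones → 1
Block 4 (00100): 1 one → 0
Block 5 (10010): 2 ones → 0
Block 6 (10100): 2 ones → 0
Block 7 (10101): 3 ones → 1
Block 8 (00000): 0 ones → 0
Block 9 (10000): 1 one → 0
Block 10 (01100): 2 ones → 0
Block 11 (10111): 4 ones → 1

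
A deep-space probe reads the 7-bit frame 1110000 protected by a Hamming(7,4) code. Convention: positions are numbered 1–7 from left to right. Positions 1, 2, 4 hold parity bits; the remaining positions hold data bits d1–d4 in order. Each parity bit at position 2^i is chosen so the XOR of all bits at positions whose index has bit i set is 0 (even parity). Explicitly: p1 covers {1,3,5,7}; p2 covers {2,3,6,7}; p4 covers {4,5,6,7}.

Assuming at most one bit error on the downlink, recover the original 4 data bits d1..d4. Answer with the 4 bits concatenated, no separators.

1000

s1 (pos 1,3,5,7): 1⊕1⊕0⊕0 = 0
s2 (pos 2,3,6,7): 1⊕1⊕0⊕0 = 0
s4 (pos 4,5,6,7): 0⊕0⊕0⊕0 = 0
Syndrome s4…s1 = 000 → no error.
Read data bits from positions 3,5,6,7: 1000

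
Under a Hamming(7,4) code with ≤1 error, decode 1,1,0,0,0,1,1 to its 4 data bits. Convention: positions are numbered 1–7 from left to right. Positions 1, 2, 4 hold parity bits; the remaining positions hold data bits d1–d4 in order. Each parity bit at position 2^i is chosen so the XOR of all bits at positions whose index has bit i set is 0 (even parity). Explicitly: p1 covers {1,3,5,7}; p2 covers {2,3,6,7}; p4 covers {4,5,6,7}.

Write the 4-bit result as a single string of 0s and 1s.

s1 (pos 1,3,5,7): 1⊕0⊕0⊕1 = 0
s2 (pos 2,3,6,7): 1⊕0⊕1⊕1 = 1
s4 (pos 4,5,6,7): 0⊕0⊕1⊕1 = 0
Syndrome s4…s1 = 010 → error at position 2.
Flip position 2: 1100011 → 1000011
Read data bits from positions 3,5,6,7: 0011

0011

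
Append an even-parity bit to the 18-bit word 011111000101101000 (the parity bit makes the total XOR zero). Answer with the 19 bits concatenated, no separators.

0111110001011010001

XOR of the 18 data bits: 0⊕1⊕1⊕1⊕1⊕1⊕0⊕0⊕0⊕1⊕0⊕1⊕1⊕0⊕1⊕0⊕0⊕0 = 1
Parity bit = 1 (so all 19 bits XOR to 0).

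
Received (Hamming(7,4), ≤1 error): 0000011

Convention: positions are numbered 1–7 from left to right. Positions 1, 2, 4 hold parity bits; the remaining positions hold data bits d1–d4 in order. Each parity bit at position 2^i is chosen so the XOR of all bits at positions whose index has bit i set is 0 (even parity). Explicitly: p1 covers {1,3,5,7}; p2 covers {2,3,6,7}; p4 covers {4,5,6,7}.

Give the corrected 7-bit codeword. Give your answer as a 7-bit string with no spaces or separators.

1000011

s1 (pos 1,3,5,7): 0⊕0⊕0⊕1 = 1
s2 (pos 2,3,6,7): 0⊕0⊕1⊕1 = 0
s4 (pos 4,5,6,7): 0⊕0⊕1⊕1 = 0
Syndrome s4…s1 = 001 → error at position 1.
Flip position 1: 0000011 → 1000011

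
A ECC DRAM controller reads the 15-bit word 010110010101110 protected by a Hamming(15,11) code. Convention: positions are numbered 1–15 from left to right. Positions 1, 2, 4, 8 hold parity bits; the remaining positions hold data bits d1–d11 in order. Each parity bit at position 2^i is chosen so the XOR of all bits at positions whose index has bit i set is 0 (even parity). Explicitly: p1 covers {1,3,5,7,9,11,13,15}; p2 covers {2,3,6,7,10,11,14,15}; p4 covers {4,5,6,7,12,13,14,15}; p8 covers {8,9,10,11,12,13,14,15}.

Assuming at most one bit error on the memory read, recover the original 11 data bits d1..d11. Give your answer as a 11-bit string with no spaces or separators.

01000101100

s1 (pos 1,3,5,7,9,11,13,15): 0⊕0⊕1⊕0⊕0⊕0⊕1⊕0 = 0
s2 (pos 2,3,6,7,10,11,14,15): 1⊕0⊕0⊕0⊕1⊕0⊕1⊕0 = 1
s4 (pos 4,5,6,7,12,13,14,15): 1⊕1⊕0⊕0⊕1⊕1⊕1⊕0 = 1
s8 (pos 8,9,10,11,12,13,14,15): 1⊕0⊕1⊕0⊕1⊕1⊕1⊕0 = 1
Syndrome s8…s1 = 1110 → error at position 14.
Flip position 14: 010110010101110 → 010110010101100
Read data bits from positions 3,5,6,7,9,10,11,12,13,14,15: 01000101100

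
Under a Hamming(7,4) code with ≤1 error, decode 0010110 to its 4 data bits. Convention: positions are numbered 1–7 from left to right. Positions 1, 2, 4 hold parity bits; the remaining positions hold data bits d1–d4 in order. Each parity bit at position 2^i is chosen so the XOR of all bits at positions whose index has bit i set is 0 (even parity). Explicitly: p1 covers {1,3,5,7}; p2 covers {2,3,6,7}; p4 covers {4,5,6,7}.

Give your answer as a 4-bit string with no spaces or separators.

1110

s1 (pos 1,3,5,7): 0⊕1⊕1⊕0 = 0
s2 (pos 2,3,6,7): 0⊕1⊕1⊕0 = 0
s4 (pos 4,5,6,7): 0⊕1⊕1⊕0 = 0
Syndrome s4…s1 = 000 → no error.
Read data bits from positions 3,5,6,7: 1110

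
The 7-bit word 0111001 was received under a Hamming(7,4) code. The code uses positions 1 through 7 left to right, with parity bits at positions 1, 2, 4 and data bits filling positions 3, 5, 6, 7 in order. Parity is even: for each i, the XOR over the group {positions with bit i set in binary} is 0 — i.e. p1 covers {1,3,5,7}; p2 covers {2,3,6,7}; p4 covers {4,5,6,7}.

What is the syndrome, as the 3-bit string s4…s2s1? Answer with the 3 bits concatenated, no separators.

s1 (pos 1,3,5,7): 0⊕1⊕0⊕1 = 0
s2 (pos 2,3,6,7): 1⊕1⊕0⊕1 = 1
s4 (pos 4,5,6,7): 1⊕0⊕0⊕1 = 0
Syndrome s4…s1 = 010 → error at position 2.

010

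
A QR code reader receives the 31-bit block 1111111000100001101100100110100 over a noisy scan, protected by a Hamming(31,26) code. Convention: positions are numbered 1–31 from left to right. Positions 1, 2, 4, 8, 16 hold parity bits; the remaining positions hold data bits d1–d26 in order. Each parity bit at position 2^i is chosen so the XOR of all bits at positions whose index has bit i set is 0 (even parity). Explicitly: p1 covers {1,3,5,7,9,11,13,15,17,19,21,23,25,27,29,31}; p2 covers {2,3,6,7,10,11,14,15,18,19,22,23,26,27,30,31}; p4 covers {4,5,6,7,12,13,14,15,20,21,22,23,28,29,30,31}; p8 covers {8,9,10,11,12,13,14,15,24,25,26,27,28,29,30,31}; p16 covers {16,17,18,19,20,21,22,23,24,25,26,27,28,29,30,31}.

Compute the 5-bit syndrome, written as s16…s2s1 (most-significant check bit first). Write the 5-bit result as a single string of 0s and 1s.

s1 (pos 1,3,5,7,9,11,13,15,17,19,21,23,25,27,29,31): 1⊕1⊕1⊕1⊕0⊕1⊕0⊕0⊕1⊕1⊕0⊕1⊕0⊕1⊕1⊕0 = 0
s2 (pos 2,3,6,7,10,11,14,15,18,19,22,23,26,27,30,31): 1⊕1⊕1⊕1⊕0⊕1⊕0⊕0⊕0⊕1⊕0⊕1⊕1⊕1⊕0⊕0 = 1
s4 (pos 4,5,6,7,12,13,14,15,20,21,22,23,28,29,30,31): 1⊕1⊕1⊕1⊕0⊕0⊕0⊕0⊕1⊕0⊕0⊕1⊕0⊕1⊕0⊕0 = 1
s8 (pos 8,9,10,11,12,13,14,15,24,25,26,27,28,29,30,31): 0⊕0⊕0⊕1⊕0⊕0⊕0⊕0⊕0⊕0⊕1⊕1⊕0⊕1⊕0⊕0 = 0
s16 (pos 16,17,18,19,20,21,22,23,24,25,26,27,28,29,30,31): 1⊕1⊕0⊕1⊕1⊕0⊕0⊕1⊕0⊕0⊕1⊕1⊕0⊕1⊕0⊕0 = 0
Syndrome s16…s1 = 00110 → error at position 6.

00110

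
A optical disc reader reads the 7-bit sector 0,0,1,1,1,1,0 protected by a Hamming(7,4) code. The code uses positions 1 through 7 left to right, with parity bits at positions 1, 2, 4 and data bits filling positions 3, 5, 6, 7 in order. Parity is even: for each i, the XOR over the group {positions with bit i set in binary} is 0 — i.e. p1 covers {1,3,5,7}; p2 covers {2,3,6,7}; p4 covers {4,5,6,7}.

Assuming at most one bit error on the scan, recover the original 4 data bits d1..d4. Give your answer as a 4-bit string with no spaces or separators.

s1 (pos 1,3,5,7): 0⊕1⊕1⊕0 = 0
s2 (pos 2,3,6,7): 0⊕1⊕1⊕0 = 0
s4 (pos 4,5,6,7): 1⊕1⊕1⊕0 = 1
Syndrome s4…s1 = 100 → error at position 4.
Flip position 4: 0011110 → 0010110
Read data bits from positions 3,5,6,7: 1110

1110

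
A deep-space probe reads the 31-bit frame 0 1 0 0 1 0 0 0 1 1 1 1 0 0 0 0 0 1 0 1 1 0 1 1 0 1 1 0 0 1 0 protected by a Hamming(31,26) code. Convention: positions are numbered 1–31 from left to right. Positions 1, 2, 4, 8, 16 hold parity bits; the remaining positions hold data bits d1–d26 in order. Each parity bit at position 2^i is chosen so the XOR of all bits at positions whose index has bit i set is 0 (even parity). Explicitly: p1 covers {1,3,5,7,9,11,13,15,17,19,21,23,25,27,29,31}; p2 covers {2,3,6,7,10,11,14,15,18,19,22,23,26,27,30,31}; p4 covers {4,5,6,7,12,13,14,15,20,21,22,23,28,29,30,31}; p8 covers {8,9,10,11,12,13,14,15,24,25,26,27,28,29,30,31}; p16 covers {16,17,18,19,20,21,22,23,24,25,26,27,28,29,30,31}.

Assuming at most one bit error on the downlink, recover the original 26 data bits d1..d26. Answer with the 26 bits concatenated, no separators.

s1 (pos 1,3,5,7,9,11,13,15,17,19,21,23,25,27,29,31): 0⊕0⊕1⊕0⊕1⊕1⊕0⊕0⊕0⊕0⊕1⊕1⊕0⊕1⊕0⊕0 = 0
s2 (pos 2,3,6,7,10,11,14,15,18,19,22,23,26,27,30,31): 1⊕0⊕0⊕0⊕1⊕1⊕0⊕0⊕1⊕0⊕0⊕1⊕1⊕1⊕1⊕0 = 0
s4 (pos 4,5,6,7,12,13,14,15,20,21,22,23,28,29,30,31): 0⊕1⊕0⊕0⊕1⊕0⊕0⊕0⊕1⊕1⊕0⊕1⊕0⊕0⊕1⊕0 = 0
s8 (pos 8,9,10,11,12,13,14,15,24,25,26,27,28,29,30,31): 0⊕1⊕1⊕1⊕1⊕0⊕0⊕0⊕1⊕0⊕1⊕1⊕0⊕0⊕1⊕0 = 0
s16 (pos 16,17,18,19,20,21,22,23,24,25,26,27,28,29,30,31): 0⊕0⊕1⊕0⊕1⊕1⊕0⊕1⊕1⊕0⊕1⊕1⊕0⊕0⊕1⊕0 = 0
Syndrome s16…s1 = 00000 → no error.
Read data bits from positions 3,5,6,7,9,10,11,12,13,14,15,17,18,19,20,21,22,23,24,25,26,27,28,29,30,31: 01001111000010110110110010

01001111000010110110110010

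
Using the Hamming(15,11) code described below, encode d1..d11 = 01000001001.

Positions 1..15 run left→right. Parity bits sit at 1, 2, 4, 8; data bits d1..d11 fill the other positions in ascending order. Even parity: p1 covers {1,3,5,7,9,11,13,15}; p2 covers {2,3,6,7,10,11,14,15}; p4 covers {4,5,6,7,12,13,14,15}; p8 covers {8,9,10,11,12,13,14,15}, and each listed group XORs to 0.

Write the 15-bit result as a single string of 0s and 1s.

Place data at non-parity positions: p1 p2 0 p4 1 0 0 p8 0 0 0 1 0 0 1
p1 (pos 1,3,5,7,9,11,13,15): XOR of data positions = 0⊕1⊕0⊕0⊕0⊕0⊕1 = 0
p2 (pos 2,3,6,7,10,11,14,15): XOR of data positions = 0⊕0⊕0⊕0⊕0⊕0⊕1 = 1
p4 (pos 4,5,6,7,12,13,14,15): XOR of data positions = 1⊕0⊕0⊕1⊕0⊕0⊕1 = 1
p8 (pos 8,9,10,11,12,13,14,15): XOR of data positions = 0⊕0⊕0⊕1⊕0⊕0⊕1 = 0
Codeword: 010110000001001

010110000001001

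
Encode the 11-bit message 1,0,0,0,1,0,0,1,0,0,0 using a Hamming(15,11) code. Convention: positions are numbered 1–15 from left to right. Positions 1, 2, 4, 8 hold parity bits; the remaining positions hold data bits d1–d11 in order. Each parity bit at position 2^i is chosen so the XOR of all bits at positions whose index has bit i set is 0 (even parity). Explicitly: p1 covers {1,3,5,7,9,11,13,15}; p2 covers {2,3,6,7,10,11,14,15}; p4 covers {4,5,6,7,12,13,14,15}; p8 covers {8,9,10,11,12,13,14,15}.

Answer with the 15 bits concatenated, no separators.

011100001001000

Place data at non-parity positions: p1 p2 1 p4 0 0 0 p8 1 0 0 1 0 0 0
p1 (pos 1,3,5,7,9,11,13,15): XOR of data positions = 1⊕0⊕0⊕1⊕0⊕0⊕0 = 0
p2 (pos 2,3,6,7,10,11,14,15): XOR of data positions = 1⊕0⊕0⊕0⊕0⊕0⊕0 = 1
p4 (pos 4,5,6,7,12,13,14,15): XOR of data positions = 0⊕0⊕0⊕1⊕0⊕0⊕0 = 1
p8 (pos 8,9,10,11,12,13,14,15): XOR of data positions = 1⊕0⊕0⊕1⊕0⊕0⊕0 = 0
Codeword: 011100001001000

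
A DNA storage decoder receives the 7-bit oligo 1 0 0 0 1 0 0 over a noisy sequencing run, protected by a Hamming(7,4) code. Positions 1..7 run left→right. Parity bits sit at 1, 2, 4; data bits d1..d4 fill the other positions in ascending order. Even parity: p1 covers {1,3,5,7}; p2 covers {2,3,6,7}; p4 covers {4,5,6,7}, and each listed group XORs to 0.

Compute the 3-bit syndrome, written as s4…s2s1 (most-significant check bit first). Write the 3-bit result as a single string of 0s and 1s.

s1 (pos 1,3,5,7): 1⊕0⊕1⊕0 = 0
s2 (pos 2,3,6,7): 0⊕0⊕0⊕0 = 0
s4 (pos 4,5,6,7): 0⊕1⊕0⊕0 = 1
Syndrome s4…s1 = 100 → error at position 4.

100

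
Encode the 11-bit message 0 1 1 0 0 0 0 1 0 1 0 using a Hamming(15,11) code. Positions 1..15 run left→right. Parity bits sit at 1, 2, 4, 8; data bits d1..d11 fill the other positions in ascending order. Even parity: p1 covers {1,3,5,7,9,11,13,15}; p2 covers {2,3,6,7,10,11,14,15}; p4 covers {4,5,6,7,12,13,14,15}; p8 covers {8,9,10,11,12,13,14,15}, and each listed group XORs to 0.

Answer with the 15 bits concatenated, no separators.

100011000001010

Place data at non-parity positions: p1 p2 0 p4 1 1 0 p8 0 0 0 1 0 1 0
p1 (pos 1,3,5,7,9,11,13,15): XOR of data positions = 0⊕1⊕0⊕0⊕0⊕0⊕0 = 1
p2 (pos 2,3,6,7,10,11,14,15): XOR of data positions = 0⊕1⊕0⊕0⊕0⊕1⊕0 = 0
p4 (pos 4,5,6,7,12,13,14,15): XOR of data positions = 1⊕1⊕0⊕1⊕0⊕1⊕0 = 0
p8 (pos 8,9,10,11,12,13,14,15): XOR of data positions = 0⊕0⊕0⊕1⊕0⊕1⊕0 = 0
Codeword: 100011000001010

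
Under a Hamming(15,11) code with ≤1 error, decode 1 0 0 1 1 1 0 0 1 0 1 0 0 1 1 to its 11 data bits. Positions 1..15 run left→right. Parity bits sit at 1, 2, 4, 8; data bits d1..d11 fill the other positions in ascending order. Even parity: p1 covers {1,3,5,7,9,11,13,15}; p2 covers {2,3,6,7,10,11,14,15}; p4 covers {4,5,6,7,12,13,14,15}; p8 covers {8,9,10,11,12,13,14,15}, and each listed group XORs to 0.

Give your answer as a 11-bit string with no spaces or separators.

00101010011

s1 (pos 1,3,5,7,9,11,13,15): 1⊕0⊕1⊕0⊕1⊕1⊕0⊕1 = 1
s2 (pos 2,3,6,7,10,11,14,15): 0⊕0⊕1⊕0⊕0⊕1⊕1⊕1 = 0
s4 (pos 4,5,6,7,12,13,14,15): 1⊕1⊕1⊕0⊕0⊕0⊕1⊕1 = 1
s8 (pos 8,9,10,11,12,13,14,15): 0⊕1⊕0⊕1⊕0⊕0⊕1⊕1 = 0
Syndrome s8…s1 = 0101 → error at position 5.
Flip position 5: 100111001010011 → 100101001010011
Read data bits from positions 3,5,6,7,9,10,11,12,13,14,15: 00101010011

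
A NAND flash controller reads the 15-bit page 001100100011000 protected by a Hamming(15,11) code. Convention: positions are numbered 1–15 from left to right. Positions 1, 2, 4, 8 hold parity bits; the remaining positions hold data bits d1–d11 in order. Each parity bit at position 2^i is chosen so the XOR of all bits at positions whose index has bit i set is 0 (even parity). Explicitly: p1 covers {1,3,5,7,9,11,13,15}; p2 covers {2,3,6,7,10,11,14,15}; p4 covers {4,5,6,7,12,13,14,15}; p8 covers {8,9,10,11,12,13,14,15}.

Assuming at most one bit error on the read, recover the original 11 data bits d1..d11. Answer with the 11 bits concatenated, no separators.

s1 (pos 1,3,5,7,9,11,13,15): 0⊕1⊕0⊕1⊕0⊕1⊕0⊕0 = 1
s2 (pos 2,3,6,7,10,11,14,15): 0⊕1⊕0⊕1⊕0⊕1⊕0⊕0 = 1
s4 (pos 4,5,6,7,12,13,14,15): 1⊕0⊕0⊕1⊕1⊕0⊕0⊕0 = 1
s8 (pos 8,9,10,11,12,13,14,15): 0⊕0⊕0⊕1⊕1⊕0⊕0⊕0 = 0
Syndrome s8…s1 = 0111 → error at position 7.
Flip position 7: 001100100011000 → 001100000011000
Read data bits from positions 3,5,6,7,9,10,11,12,13,14,15: 10000011000

10000011000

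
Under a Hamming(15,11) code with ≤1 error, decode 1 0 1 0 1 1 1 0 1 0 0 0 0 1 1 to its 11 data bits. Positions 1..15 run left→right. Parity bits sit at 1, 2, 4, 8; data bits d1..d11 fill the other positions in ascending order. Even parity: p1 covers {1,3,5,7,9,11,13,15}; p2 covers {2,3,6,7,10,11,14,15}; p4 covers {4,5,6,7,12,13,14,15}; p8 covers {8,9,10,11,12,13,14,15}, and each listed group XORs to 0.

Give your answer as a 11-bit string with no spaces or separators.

s1 (pos 1,3,5,7,9,11,13,15): 1⊕1⊕1⊕1⊕1⊕0⊕0⊕1 = 0
s2 (pos 2,3,6,7,10,11,14,15): 0⊕1⊕1⊕1⊕0⊕0⊕1⊕1 = 1
s4 (pos 4,5,6,7,12,13,14,15): 0⊕1⊕1⊕1⊕0⊕0⊕1⊕1 = 1
s8 (pos 8,9,10,11,12,13,14,15): 0⊕1⊕0⊕0⊕0⊕0⊕1⊕1 = 1
Syndrome s8…s1 = 1110 → error at position 14.
Flip position 14: 101011101000011 → 101011101000001
Read data bits from positions 3,5,6,7,9,10,11,12,13,14,15: 11111000001

11111000001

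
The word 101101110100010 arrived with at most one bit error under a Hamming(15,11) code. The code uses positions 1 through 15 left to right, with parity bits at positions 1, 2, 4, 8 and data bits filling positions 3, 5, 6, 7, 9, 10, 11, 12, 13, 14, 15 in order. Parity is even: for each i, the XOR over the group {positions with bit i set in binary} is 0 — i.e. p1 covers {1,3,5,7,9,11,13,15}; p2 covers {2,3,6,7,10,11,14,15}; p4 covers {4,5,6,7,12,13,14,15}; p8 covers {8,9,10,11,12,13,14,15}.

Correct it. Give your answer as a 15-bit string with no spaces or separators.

101101110110010

s1 (pos 1,3,5,7,9,11,13,15): 1⊕1⊕0⊕1⊕0⊕0⊕0⊕0 = 1
s2 (pos 2,3,6,7,10,11,14,15): 0⊕1⊕1⊕1⊕1⊕0⊕1⊕0 = 1
s4 (pos 4,5,6,7,12,13,14,15): 1⊕0⊕1⊕1⊕0⊕0⊕1⊕0 = 0
s8 (pos 8,9,10,11,12,13,14,15): 1⊕0⊕1⊕0⊕0⊕0⊕1⊕0 = 1
Syndrome s8…s1 = 1011 → error at position 11.
Flip position 11: 101101110100010 → 101101110110010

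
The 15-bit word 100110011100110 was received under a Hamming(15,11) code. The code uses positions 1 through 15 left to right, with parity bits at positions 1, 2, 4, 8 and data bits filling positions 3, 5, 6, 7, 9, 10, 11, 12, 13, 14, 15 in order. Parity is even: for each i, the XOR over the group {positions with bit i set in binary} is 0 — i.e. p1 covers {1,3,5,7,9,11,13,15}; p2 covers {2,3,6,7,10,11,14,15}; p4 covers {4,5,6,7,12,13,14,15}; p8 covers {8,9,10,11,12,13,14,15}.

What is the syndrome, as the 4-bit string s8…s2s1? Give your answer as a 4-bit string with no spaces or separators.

1000

s1 (pos 1,3,5,7,9,11,13,15): 1⊕0⊕1⊕0⊕1⊕0⊕1⊕0 = 0
s2 (pos 2,3,6,7,10,11,14,15): 0⊕0⊕0⊕0⊕1⊕0⊕1⊕0 = 0
s4 (pos 4,5,6,7,12,13,14,15): 1⊕1⊕0⊕0⊕0⊕1⊕1⊕0 = 0
s8 (pos 8,9,10,11,12,13,14,15): 1⊕1⊕1⊕0⊕0⊕1⊕1⊕0 = 1
Syndrome s8…s1 = 1000 → error at position 8.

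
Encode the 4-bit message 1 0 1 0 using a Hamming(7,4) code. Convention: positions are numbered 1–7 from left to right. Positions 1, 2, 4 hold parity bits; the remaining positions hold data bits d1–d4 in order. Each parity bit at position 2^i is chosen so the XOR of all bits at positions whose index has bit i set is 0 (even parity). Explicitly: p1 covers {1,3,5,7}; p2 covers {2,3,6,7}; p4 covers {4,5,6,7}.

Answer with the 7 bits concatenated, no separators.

1011010

Place data at non-parity positions: p1 p2 1 p4 0 1 0
p1 (pos 1,3,5,7): XOR of data positions = 1⊕0⊕0 = 1
p2 (pos 2,3,6,7): XOR of data positions = 1⊕1⊕0 = 0
p4 (pos 4,5,6,7): XOR of data positions = 0⊕1⊕0 = 1
Codeword: 1011010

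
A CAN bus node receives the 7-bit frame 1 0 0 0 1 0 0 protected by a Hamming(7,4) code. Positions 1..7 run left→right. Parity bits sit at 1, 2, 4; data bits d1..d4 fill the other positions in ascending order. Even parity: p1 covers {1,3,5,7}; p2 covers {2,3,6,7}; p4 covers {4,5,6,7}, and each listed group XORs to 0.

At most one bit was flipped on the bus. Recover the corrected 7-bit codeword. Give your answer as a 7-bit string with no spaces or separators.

s1 (pos 1,3,5,7): 1⊕0⊕1⊕0 = 0
s2 (pos 2,3,6,7): 0⊕0⊕0⊕0 = 0
s4 (pos 4,5,6,7): 0⊕1⊕0⊕0 = 1
Syndrome s4…s1 = 100 → error at position 4.
Flip position 4: 1000100 → 1001100

1001100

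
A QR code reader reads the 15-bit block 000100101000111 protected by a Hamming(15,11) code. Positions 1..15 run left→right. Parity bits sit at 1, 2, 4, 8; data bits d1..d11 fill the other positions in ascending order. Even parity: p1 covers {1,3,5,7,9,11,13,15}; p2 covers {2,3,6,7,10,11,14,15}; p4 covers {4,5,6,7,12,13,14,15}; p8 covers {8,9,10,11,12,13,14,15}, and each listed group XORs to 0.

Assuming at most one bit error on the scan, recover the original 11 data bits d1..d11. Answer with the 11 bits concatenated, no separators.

s1 (pos 1,3,5,7,9,11,13,15): 0⊕0⊕0⊕1⊕1⊕0⊕1⊕1 = 0
s2 (pos 2,3,6,7,10,11,14,15): 0⊕0⊕0⊕1⊕0⊕0⊕1⊕1 = 1
s4 (pos 4,5,6,7,12,13,14,15): 1⊕0⊕0⊕1⊕0⊕1⊕1⊕1 = 1
s8 (pos 8,9,10,11,12,13,14,15): 0⊕1⊕0⊕0⊕0⊕1⊕1⊕1 = 0
Syndrome s8…s1 = 0110 → error at position 6.
Flip position 6: 000100101000111 → 000101101000111
Read data bits from positions 3,5,6,7,9,10,11,12,13,14,15: 00111000111

00111000111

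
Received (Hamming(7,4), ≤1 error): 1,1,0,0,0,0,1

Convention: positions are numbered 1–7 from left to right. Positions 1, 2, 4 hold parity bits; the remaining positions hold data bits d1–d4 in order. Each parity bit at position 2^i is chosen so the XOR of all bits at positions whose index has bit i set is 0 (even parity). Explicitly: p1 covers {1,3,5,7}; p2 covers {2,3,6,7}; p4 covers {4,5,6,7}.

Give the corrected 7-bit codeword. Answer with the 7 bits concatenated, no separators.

1101001

s1 (pos 1,3,5,7): 1⊕0⊕0⊕1 = 0
s2 (pos 2,3,6,7): 1⊕0⊕0⊕1 = 0
s4 (pos 4,5,6,7): 0⊕0⊕0⊕1 = 1
Syndrome s4…s1 = 100 → error at position 4.
Flip position 4: 1100001 → 1101001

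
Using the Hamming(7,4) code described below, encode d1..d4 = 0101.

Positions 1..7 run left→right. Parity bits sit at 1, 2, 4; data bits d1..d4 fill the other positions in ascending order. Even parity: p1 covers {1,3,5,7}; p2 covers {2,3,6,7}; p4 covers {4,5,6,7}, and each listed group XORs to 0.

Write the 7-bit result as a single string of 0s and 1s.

0100101

Place data at non-parity positions: p1 p2 0 p4 1 0 1
p1 (pos 1,3,5,7): XOR of data positions = 0⊕1⊕1 = 0
p2 (pos 2,3,6,7): XOR of data positions = 0⊕0⊕1 = 1
p4 (pos 4,5,6,7): XOR of data positions = 1⊕0⊕1 = 0
Codeword: 0100101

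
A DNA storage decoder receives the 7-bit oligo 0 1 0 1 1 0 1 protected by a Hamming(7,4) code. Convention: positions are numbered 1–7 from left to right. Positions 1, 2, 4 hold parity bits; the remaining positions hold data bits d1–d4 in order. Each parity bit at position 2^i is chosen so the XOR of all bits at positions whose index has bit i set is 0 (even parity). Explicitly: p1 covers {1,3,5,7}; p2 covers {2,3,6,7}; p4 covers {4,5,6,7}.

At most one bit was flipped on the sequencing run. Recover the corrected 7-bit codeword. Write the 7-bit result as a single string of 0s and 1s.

s1 (pos 1,3,5,7): 0⊕0⊕1⊕1 = 0
s2 (pos 2,3,6,7): 1⊕0⊕0⊕1 = 0
s4 (pos 4,5,6,7): 1⊕1⊕0⊕1 = 1
Syndrome s4…s1 = 100 → error at position 4.
Flip position 4: 0101101 → 0100101

0100101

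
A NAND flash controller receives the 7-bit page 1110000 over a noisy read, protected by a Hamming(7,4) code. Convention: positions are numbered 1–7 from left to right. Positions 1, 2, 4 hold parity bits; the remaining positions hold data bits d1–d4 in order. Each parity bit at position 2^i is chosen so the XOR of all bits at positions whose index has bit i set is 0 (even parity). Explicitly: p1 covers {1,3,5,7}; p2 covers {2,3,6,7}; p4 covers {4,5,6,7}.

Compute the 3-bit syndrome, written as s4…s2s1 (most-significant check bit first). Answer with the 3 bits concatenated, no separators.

s1 (pos 1,3,5,7): 1⊕1⊕0⊕0 = 0
s2 (pos 2,3,6,7): 1⊕1⊕0⊕0 = 0
s4 (pos 4,5,6,7): 0⊕0⊕0⊕0 = 0
Syndrome s4…s1 = 000 → no error.

000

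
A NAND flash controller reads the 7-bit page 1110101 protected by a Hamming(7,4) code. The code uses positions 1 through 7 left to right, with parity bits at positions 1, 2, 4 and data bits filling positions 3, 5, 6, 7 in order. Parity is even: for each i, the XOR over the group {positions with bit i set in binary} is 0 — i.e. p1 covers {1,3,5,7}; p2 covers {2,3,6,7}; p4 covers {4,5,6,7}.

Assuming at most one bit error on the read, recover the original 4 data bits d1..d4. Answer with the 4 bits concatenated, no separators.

s1 (pos 1,3,5,7): 1⊕1⊕1⊕1 = 0
s2 (pos 2,3,6,7): 1⊕1⊕0⊕1 = 1
s4 (pos 4,5,6,7): 0⊕1⊕0⊕1 = 0
Syndrome s4…s1 = 010 → error at position 2.
Flip position 2: 1110101 → 1010101
Read data bits from positions 3,5,6,7: 1101

1101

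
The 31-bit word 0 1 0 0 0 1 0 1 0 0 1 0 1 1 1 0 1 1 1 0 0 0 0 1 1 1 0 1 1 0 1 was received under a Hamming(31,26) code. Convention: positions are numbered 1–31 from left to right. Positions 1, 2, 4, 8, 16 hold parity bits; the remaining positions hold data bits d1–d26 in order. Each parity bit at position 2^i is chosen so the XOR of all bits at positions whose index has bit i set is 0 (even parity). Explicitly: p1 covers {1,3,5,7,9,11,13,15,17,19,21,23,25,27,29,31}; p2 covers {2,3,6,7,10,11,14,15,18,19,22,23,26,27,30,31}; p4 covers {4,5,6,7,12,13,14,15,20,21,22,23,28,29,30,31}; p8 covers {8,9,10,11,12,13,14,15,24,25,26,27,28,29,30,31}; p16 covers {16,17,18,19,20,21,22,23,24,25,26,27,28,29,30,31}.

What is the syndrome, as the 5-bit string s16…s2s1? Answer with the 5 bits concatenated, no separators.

11110

s1 (pos 1,3,5,7,9,11,13,15,17,19,21,23,25,27,29,31): 0⊕0⊕0⊕0⊕0⊕1⊕1⊕1⊕1⊕1⊕0⊕0⊕1⊕0⊕1⊕1 = 0
s2 (pos 2,3,6,7,10,11,14,15,18,19,22,23,26,27,30,31): 1⊕0⊕1⊕0⊕0⊕1⊕1⊕1⊕1⊕1⊕0⊕0⊕1⊕0⊕0⊕1 = 1
s4 (pos 4,5,6,7,12,13,14,15,20,21,22,23,28,29,30,31): 0⊕0⊕1⊕0⊕0⊕1⊕1⊕1⊕0⊕0⊕0⊕0⊕1⊕1⊕0⊕1 = 1
s8 (pos 8,9,10,11,12,13,14,15,24,25,26,27,28,29,30,31): 1⊕0⊕0⊕1⊕0⊕1⊕1⊕1⊕1⊕1⊕1⊕0⊕1⊕1⊕0⊕1 = 1
s16 (pos 16,17,18,19,20,21,22,23,24,25,26,27,28,29,30,31): 0⊕1⊕1⊕1⊕0⊕0⊕0⊕0⊕1⊕1⊕1⊕0⊕1⊕1⊕0⊕1 = 1
Syndrome s16…s1 = 11110 → error at position 30.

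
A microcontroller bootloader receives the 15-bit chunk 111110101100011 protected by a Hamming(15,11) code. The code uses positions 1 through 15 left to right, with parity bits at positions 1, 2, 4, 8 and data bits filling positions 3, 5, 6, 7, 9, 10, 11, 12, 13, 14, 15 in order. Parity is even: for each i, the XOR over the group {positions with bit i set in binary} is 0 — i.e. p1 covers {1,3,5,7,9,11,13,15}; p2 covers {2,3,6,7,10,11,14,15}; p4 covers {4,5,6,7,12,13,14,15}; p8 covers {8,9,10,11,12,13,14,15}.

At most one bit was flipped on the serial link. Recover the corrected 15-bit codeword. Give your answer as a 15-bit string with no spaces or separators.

111010101100011

s1 (pos 1,3,5,7,9,11,13,15): 1⊕1⊕1⊕1⊕1⊕0⊕0⊕1 = 0
s2 (pos 2,3,6,7,10,11,14,15): 1⊕1⊕0⊕1⊕1⊕0⊕1⊕1 = 0
s4 (pos 4,5,6,7,12,13,14,15): 1⊕1⊕0⊕1⊕0⊕0⊕1⊕1 = 1
s8 (pos 8,9,10,11,12,13,14,15): 0⊕1⊕1⊕0⊕0⊕0⊕1⊕1 = 0
Syndrome s8…s1 = 0100 → error at position 4.
Flip position 4: 111110101100011 → 111010101100011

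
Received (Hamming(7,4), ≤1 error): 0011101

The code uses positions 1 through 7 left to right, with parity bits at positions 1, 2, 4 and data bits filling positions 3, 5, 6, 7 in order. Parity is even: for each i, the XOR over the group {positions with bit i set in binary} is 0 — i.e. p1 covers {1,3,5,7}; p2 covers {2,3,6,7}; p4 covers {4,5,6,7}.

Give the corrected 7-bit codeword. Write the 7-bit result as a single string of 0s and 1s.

0011001

s1 (pos 1,3,5,7): 0⊕1⊕1⊕1 = 1
s2 (pos 2,3,6,7): 0⊕1⊕0⊕1 = 0
s4 (pos 4,5,6,7): 1⊕1⊕0⊕1 = 1
Syndrome s4…s1 = 101 → error at position 5.
Flip position 5: 0011101 → 0011001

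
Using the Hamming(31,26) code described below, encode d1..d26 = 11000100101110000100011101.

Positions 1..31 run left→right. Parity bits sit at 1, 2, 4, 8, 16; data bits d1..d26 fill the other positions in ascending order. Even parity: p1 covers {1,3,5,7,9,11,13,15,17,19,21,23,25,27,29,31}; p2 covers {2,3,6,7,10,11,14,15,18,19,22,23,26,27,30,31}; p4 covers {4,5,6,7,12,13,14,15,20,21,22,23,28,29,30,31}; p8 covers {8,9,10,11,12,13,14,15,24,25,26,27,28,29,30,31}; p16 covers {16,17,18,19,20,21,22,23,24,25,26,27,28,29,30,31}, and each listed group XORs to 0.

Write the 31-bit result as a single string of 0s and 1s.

1111100101001011110000100011101

Place data at non-parity positions: p1 p2 1 p4 1 0 0 p8 0 1 0 0 1 0 1 p16 1 1 0 0 0 0 1 0 0 0 1 1 1 0 1
p1 (pos 1,3,5,7,9,11,13,15,17,19,21,23,25,27,29,31): XOR of data positions = 1⊕1⊕0⊕0⊕0⊕1⊕1⊕1⊕0⊕0⊕1⊕0⊕1⊕1⊕1 = 1
p2 (pos 2,3,6,7,10,11,14,15,18,19,22,23,26,27,30,31): XOR of data positions = 1⊕0⊕0⊕1⊕0⊕0⊕1⊕1⊕0⊕0⊕1⊕0⊕1⊕0⊕1 = 1
p4 (pos 4,5,6,7,12,13,14,15,20,21,22,23,28,29,30,31): XOR of data positions = 1⊕0⊕0⊕0⊕1⊕0⊕1⊕0⊕0⊕0⊕1⊕1⊕1⊕0⊕1 = 1
p8 (pos 8,9,10,11,12,13,14,15,24,25,26,27,28,29,30,31): XOR of data positions = 0⊕1⊕0⊕0⊕1⊕0⊕1⊕0⊕0⊕0⊕1⊕1⊕1⊕0⊕1 = 1
p16 (pos 16,17,18,19,20,21,22,23,24,25,26,27,28,29,30,31): XOR of data positions = 1⊕1⊕0⊕0⊕0⊕0⊕1⊕0⊕0⊕0⊕1⊕1⊕1⊕0⊕1 = 1
Codeword: 1111100101001011110000100011101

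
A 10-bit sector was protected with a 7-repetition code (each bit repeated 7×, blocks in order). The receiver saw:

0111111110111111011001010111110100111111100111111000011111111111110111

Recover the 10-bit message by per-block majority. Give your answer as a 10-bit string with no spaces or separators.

1111111011

Block 1 (0111111): 6 ones → 1
Block 2 (1101111): 6 ones → 1
Block 3 (1101100): 4 ones → 1
Block 4 (1010111): 5 ones → 1
Block 5 (1101001): 4 ones → 1
Block 6 (1111110): 6 ones → 1
Block 7 (0111111): 6 ones → 1
Block 8 (0000111): 3 ones → 0
Block 9 (1111111): 7 ones → 1
Block 10 (1110111): 6 ones → 1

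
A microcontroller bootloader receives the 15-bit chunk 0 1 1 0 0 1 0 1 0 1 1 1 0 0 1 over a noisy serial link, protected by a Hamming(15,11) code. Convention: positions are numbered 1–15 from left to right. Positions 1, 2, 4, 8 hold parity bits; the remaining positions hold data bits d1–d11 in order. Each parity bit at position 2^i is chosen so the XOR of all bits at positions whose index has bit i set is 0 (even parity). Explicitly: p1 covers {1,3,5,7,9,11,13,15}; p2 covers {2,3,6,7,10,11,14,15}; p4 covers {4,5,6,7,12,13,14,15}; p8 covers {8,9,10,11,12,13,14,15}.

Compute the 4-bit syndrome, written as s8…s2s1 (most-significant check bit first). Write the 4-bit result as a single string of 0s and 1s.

1101

s1 (pos 1,3,5,7,9,11,13,15): 0⊕1⊕0⊕0⊕0⊕1⊕0⊕1 = 1
s2 (pos 2,3,6,7,10,11,14,15): 1⊕1⊕1⊕0⊕1⊕1⊕0⊕1 = 0
s4 (pos 4,5,6,7,12,13,14,15): 0⊕0⊕1⊕0⊕1⊕0⊕0⊕1 = 1
s8 (pos 8,9,10,11,12,13,14,15): 1⊕0⊕1⊕1⊕1⊕0⊕0⊕1 = 1
Syndrome s8…s1 = 1101 → error at position 13.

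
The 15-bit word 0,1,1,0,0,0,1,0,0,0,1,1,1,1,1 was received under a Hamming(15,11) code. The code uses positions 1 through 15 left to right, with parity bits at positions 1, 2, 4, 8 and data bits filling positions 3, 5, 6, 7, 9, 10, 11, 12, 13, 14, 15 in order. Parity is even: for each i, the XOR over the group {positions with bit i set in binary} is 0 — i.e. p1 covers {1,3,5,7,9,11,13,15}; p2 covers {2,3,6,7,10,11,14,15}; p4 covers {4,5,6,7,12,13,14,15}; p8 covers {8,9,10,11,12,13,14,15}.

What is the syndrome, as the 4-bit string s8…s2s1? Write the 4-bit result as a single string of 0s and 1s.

1101

s1 (pos 1,3,5,7,9,11,13,15): 0⊕1⊕0⊕1⊕0⊕1⊕1⊕1 = 1
s2 (pos 2,3,6,7,10,11,14,15): 1⊕1⊕0⊕1⊕0⊕1⊕1⊕1 = 0
s4 (pos 4,5,6,7,12,13,14,15): 0⊕0⊕0⊕1⊕1⊕1⊕1⊕1 = 1
s8 (pos 8,9,10,11,12,13,14,15): 0⊕0⊕0⊕1⊕1⊕1⊕1⊕1 = 1
Syndrome s8…s1 = 1101 → error at position 13.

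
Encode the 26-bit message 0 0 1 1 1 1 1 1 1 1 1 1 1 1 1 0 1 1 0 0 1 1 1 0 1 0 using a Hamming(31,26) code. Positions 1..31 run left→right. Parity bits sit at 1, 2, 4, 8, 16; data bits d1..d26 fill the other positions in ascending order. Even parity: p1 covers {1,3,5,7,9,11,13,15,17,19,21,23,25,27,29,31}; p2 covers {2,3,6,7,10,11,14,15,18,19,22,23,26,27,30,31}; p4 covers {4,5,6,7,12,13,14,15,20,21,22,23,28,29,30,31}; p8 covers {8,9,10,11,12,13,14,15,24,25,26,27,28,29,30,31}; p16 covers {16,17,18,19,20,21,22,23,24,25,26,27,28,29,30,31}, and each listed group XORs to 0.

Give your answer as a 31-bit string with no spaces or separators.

Place data at non-parity positions: p1 p2 0 p4 0 1 1 p8 1 1 1 1 1 1 1 p16 1 1 1 1 0 1 1 0 0 1 1 1 0 1 0
p1 (pos 1,3,5,7,9,11,13,15,17,19,21,23,25,27,29,31): XOR of data positions = 0⊕0⊕1⊕1⊕1⊕1⊕1⊕1⊕1⊕0⊕1⊕0⊕1⊕0⊕0 = 1
p2 (pos 2,3,6,7,10,11,14,15,18,19,22,23,26,27,30,31): XOR of data positions = 0⊕1⊕1⊕1⊕1⊕1⊕1⊕1⊕1⊕1⊕1⊕1⊕1⊕1⊕0 = 1
p4 (pos 4,5,6,7,12,13,14,15,20,21,22,23,28,29,30,31): XOR of data positions = 0⊕1⊕1⊕1⊕1⊕1⊕1⊕1⊕0⊕1⊕1⊕1⊕0⊕1⊕0 = 1
p8 (pos 8,9,10,11,12,13,14,15,24,25,26,27,28,29,30,31): XOR of data positions = 1⊕1⊕1⊕1⊕1⊕1⊕1⊕0⊕0⊕1⊕1⊕1⊕0⊕1⊕0 = 1
p16 (pos 16,17,18,19,20,21,22,23,24,25,26,27,28,29,30,31): XOR of data positions = 1⊕1⊕1⊕1⊕0⊕1⊕1⊕0⊕0⊕1⊕1⊕1⊕0⊕1⊕0 = 0
Codeword: 1101011111111110111101100111010

1101011111111110111101100111010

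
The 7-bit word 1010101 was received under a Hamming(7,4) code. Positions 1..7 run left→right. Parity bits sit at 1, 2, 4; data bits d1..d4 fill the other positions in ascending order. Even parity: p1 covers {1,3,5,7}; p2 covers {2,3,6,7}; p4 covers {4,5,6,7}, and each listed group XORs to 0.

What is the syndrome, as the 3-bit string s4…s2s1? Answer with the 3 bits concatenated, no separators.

s1 (pos 1,3,5,7): 1⊕1⊕1⊕1 = 0
s2 (pos 2,3,6,7): 0⊕1⊕0⊕1 = 0
s4 (pos 4,5,6,7): 0⊕1⊕0⊕1 = 0
Syndrome s4…s1 = 000 → no error.

000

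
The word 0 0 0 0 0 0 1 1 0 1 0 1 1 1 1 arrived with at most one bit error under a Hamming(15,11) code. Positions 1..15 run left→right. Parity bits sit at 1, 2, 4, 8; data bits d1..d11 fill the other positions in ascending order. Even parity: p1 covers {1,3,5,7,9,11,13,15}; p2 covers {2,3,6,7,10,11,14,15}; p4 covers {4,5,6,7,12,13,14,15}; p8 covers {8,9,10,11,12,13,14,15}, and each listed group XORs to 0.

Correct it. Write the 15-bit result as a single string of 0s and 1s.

000010110101111

s1 (pos 1,3,5,7,9,11,13,15): 0⊕0⊕0⊕1⊕0⊕0⊕1⊕1 = 1
s2 (pos 2,3,6,7,10,11,14,15): 0⊕0⊕0⊕1⊕1⊕0⊕1⊕1 = 0
s4 (pos 4,5,6,7,12,13,14,15): 0⊕0⊕0⊕1⊕1⊕1⊕1⊕1 = 1
s8 (pos 8,9,10,11,12,13,14,15): 1⊕0⊕1⊕0⊕1⊕1⊕1⊕1 = 0
Syndrome s8…s1 = 0101 → error at position 5.
Flip position 5: 000000110101111 → 000010110101111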